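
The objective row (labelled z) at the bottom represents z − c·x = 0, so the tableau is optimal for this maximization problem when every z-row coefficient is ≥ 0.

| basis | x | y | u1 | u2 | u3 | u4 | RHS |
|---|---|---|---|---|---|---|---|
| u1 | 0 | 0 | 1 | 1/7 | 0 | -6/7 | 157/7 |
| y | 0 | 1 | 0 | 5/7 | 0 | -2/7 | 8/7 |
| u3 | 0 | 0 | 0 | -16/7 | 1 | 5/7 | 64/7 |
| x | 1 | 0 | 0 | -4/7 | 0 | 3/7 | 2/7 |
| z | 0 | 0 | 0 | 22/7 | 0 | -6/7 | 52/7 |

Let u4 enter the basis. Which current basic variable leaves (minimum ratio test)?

Column u4 entries and ratios — u1: -6/7 ≤ 0, skip; y: -2/7 ≤ 0, skip; u3: (64/7)/(5/7) = 64/5; x: (2/7)/(3/7) = 2/3.
Smallest ratio is 2/3 in the row of x, so x leaves.

x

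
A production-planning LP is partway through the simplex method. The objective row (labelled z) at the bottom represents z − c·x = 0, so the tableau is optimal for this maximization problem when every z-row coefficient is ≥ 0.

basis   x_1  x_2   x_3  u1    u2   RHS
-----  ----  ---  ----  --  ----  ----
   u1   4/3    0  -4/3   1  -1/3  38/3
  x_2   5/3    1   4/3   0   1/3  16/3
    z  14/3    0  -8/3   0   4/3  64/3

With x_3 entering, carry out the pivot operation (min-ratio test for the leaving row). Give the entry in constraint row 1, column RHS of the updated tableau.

Ratio test on column x_3 — row 1: entry -4/3 ≤ 0; row 2: (16/3)/(4/3) = 4. Minimum is 4 at row 2 (x_2 leaves); pivot element 4/3.
Divide row 2 by 4/3; eliminate column x_3 from the other rows.
Row 1 update in column RHS: 38/3 − (-4/3)·4 = 18.

18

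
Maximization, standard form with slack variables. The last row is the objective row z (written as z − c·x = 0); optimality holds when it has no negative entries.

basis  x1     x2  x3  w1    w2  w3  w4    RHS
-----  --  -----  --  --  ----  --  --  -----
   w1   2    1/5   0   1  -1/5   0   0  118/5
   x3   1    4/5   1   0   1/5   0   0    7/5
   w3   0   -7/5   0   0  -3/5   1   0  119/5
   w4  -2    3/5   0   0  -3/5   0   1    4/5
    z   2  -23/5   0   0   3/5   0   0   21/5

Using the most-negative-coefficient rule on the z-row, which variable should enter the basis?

Negative z-row entries: x2: -23/5.
The most negative is -23/5 in column x2, so x2 enters.

x2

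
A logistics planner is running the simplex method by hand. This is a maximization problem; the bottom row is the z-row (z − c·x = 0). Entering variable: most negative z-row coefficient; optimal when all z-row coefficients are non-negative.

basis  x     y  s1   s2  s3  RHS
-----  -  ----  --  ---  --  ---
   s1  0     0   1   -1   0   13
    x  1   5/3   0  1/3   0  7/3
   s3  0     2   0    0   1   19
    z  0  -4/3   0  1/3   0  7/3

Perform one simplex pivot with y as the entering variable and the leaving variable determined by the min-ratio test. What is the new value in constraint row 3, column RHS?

81/5

Ratio test on column y — row 1: entry 0 ≤ 0; row 2: (7/3)/(5/3) = 7/5; row 3: 19/2 = 19/2. Minimum is 7/5 at row 2 (x leaves); pivot element 5/3.
Divide row 2 by 5/3; eliminate column y from the other rows.
Row 3 update in column RHS: 19 − 2·(7/5) = 81/5.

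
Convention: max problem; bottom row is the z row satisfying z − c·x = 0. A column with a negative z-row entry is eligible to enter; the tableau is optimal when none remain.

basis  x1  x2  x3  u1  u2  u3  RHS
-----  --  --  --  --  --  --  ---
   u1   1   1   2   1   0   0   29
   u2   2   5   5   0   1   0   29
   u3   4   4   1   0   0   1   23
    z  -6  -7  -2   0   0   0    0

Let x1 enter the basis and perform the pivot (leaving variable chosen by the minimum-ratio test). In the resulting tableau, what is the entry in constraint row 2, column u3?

Ratio test on column x1 — row 1: 29/1 = 29; row 2: 29/2 = 29/2; row 3: 23/4 = 23/4. Minimum is 23/4 at row 3 (u3 leaves); pivot element 4.
Divide row 3 by 4; eliminate column x1 from the other rows.
Row 2 update in column u3: 0 − 2·(1/4) = -1/2.

-1/2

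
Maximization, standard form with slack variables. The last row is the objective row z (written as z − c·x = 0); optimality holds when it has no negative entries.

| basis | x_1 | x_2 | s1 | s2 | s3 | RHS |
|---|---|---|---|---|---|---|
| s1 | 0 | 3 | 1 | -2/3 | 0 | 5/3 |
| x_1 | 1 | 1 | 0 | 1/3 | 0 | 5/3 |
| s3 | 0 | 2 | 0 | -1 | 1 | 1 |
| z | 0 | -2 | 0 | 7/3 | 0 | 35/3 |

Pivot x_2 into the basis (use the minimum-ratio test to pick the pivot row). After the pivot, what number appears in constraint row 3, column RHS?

Ratio test on column x_2 — row 1: (5/3)/3 = 5/9; row 2: (5/3)/1 = 5/3; row 3: 1/2 = 1/2. Minimum is 1/2 at row 3 (s3 leaves); pivot element 2.
Divide row 3 by 2; eliminate column x_2 from the other rows.
In the new row 3, the RHS entry is the old entry divided by the pivot: 1/2 = 1/2.

1/2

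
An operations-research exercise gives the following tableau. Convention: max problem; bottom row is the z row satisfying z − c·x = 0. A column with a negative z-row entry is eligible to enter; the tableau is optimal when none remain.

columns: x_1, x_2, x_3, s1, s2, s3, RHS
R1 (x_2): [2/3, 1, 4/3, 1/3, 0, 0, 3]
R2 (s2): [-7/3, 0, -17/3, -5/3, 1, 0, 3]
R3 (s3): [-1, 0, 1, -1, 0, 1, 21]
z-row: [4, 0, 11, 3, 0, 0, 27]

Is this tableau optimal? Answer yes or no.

yes

Every z-row coefficient is ≥ 0, so the tableau is optimal.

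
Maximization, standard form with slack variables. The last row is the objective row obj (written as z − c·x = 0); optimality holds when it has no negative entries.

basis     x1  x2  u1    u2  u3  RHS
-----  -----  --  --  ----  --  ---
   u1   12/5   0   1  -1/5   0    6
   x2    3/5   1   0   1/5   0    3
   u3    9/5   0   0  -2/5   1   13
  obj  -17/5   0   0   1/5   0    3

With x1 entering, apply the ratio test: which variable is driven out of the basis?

u1

Column x1 entries and ratios — u1: 6/(12/5) = 5/2; x2: 3/(3/5) = 5; u3: 13/(9/5) = 65/9.
Smallest ratio is 5/2 in the row of u1, so u1 leaves.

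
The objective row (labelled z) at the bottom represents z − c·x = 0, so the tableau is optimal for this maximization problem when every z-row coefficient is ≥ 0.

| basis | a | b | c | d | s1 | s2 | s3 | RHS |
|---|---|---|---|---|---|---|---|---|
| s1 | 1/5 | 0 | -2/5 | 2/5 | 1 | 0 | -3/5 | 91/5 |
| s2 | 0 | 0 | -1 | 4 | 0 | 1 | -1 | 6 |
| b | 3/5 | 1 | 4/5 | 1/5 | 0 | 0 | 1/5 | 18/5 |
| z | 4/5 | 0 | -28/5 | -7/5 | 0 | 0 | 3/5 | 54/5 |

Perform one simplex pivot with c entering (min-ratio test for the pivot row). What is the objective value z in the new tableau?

Ratio test on column c — row 1: entry -2/5 ≤ 0; row 2: entry -1 ≤ 0; row 3: (18/5)/(4/5) = 9/2. Minimum is 9/2 at row 3 (b leaves); pivot element 4/5.
Pivot on row 3; the z-row RHS becomes 54/5 − (-28/5)·(9/2) = 36.

36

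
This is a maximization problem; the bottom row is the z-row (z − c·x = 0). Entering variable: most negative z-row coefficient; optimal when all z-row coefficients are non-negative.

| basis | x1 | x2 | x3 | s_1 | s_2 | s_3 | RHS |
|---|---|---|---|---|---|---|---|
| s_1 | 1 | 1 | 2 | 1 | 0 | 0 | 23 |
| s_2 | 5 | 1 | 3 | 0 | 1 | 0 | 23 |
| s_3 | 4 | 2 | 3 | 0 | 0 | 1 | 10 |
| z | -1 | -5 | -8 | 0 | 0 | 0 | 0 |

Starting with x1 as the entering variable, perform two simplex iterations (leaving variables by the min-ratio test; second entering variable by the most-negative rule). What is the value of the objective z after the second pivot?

Ratio test on column x1 — row 1: 23/1 = 23; row 2: 23/5 = 23/5; row 3: 10/4 = 5/2. Minimum is 5/2 at row 3 (s_3 leaves); pivot element 4.
Pivot on row 3; the z-row RHS becomes 0 − (-1)·(5/2) = 5/2.
Next entering variable (most negative z-row entry -29/4): x3.
Ratio test on column x3 — row 1: (41/2)/(5/4) = 82/5; row 2: entry -3/4 ≤ 0; row 3: (5/2)/(3/4) = 10/3. Minimum is 10/3 at row 3 (x1 leaves); pivot element 3/4.
After the second pivot the z-row RHS is 5/2 − (-29/4)·(10/3) = 80/3.

80/3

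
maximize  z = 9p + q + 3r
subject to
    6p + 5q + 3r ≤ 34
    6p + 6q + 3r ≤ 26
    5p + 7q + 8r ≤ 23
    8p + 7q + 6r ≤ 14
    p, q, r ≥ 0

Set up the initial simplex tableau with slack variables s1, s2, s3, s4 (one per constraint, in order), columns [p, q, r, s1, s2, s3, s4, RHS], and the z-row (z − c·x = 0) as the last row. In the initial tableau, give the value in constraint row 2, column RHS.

The RHS of constraint 2 is b_2 = 26.

26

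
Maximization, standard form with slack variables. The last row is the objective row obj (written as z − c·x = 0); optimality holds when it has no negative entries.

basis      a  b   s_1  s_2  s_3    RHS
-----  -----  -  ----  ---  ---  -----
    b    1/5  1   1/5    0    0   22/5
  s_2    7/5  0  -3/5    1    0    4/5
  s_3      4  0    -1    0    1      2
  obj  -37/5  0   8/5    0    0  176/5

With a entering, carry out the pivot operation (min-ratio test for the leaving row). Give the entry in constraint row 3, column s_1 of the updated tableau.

-1/4

Ratio test on column a — row 1: (22/5)/(1/5) = 22; row 2: (4/5)/(7/5) = 4/7; row 3: 2/4 = 1/2. Minimum is 1/2 at row 3 (s_3 leaves); pivot element 4.
Divide row 3 by 4; eliminate column a from the other rows.
In the new row 3, the s_1 entry is the old entry divided by the pivot: (-1)/4 = -1/4.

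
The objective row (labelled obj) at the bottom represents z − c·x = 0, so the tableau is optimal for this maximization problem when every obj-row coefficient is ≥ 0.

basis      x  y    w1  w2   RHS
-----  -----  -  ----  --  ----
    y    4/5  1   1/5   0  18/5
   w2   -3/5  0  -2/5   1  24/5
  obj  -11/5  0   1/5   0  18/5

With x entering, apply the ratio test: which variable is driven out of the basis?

y

Column x entries and ratios — y: (18/5)/(4/5) = 9/2; w2: -3/5 ≤ 0, skip.
Smallest ratio is 9/2 in the row of y, so y leaves.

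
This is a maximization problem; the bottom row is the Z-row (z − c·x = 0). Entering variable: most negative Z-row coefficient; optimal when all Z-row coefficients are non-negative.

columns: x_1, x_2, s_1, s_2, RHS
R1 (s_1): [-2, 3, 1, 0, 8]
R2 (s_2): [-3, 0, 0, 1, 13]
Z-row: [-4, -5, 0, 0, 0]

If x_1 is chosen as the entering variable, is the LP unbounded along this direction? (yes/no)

Every constraint-row entry in column x_1 is ≤ 0, so increasing x_1 is unbounded.

yes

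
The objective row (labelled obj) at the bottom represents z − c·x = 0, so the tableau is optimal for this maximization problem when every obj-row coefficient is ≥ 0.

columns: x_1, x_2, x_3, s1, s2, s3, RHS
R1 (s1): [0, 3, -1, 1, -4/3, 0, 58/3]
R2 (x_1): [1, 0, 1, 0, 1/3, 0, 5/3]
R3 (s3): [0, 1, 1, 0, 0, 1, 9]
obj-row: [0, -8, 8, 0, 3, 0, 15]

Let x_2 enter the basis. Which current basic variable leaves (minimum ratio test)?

s1

Column x_2 entries and ratios — s1: (58/3)/3 = 58/9; x_1: 0 ≤ 0, skip; s3: 9/1 = 9.
Smallest ratio is 58/9 in the row of s1, so s1 leaves.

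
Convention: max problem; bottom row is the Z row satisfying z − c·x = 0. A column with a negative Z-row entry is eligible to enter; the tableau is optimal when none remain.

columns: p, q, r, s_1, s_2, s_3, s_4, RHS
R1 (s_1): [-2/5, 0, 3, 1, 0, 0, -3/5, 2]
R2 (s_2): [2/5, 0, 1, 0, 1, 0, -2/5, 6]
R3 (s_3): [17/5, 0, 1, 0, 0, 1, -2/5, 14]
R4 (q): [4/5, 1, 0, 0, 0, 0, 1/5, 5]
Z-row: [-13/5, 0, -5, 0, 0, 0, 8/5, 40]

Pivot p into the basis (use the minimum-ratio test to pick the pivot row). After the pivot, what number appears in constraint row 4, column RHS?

29/17

Ratio test on column p — row 1: entry -2/5 ≤ 0; row 2: 6/(2/5) = 15; row 3: 14/(17/5) = 70/17; row 4: 5/(4/5) = 25/4. Minimum is 70/17 at row 3 (s_3 leaves); pivot element 17/5.
Divide row 3 by 17/5; eliminate column p from the other rows.
Row 4 update in column RHS: 5 − (4/5)·(70/17) = 29/17.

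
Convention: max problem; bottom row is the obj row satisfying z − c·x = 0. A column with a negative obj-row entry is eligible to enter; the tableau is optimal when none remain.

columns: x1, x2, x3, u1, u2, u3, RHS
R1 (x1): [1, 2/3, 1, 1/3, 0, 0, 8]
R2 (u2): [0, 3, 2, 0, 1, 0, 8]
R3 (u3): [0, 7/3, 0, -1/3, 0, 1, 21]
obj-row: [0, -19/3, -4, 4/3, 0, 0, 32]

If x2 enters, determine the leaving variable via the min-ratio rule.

Column x2 entries and ratios — x1: 8/(2/3) = 12; u2: 8/3 = 8/3; u3: 21/(7/3) = 9.
Smallest ratio is 8/3 in the row of u2, so u2 leaves.

u2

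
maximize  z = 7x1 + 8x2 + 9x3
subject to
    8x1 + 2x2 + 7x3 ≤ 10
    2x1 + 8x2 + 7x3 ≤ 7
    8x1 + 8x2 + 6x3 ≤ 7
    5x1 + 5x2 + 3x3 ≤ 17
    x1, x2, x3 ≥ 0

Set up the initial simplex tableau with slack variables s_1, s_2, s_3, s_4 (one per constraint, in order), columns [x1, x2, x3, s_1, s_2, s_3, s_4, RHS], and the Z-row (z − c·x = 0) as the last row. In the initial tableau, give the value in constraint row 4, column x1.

5

Constraint 4 has coefficient 5 on x1.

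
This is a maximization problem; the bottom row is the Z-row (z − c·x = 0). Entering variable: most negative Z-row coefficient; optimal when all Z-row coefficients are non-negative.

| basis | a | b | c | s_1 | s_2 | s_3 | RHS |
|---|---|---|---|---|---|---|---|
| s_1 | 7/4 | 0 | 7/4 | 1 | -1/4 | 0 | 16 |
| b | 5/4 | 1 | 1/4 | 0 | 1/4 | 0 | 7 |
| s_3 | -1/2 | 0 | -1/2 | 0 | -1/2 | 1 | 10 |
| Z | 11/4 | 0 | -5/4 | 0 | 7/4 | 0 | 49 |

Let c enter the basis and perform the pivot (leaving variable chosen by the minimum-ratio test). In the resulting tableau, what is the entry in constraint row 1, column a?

1

Ratio test on column c — row 1: 16/(7/4) = 64/7; row 2: 7/(1/4) = 28; row 3: entry -1/2 ≤ 0. Minimum is 64/7 at row 1 (s_1 leaves); pivot element 7/4.
Divide row 1 by 7/4; eliminate column c from the other rows.
In the new row 1, the a entry is the old entry divided by the pivot: (7/4)/(7/4) = 1.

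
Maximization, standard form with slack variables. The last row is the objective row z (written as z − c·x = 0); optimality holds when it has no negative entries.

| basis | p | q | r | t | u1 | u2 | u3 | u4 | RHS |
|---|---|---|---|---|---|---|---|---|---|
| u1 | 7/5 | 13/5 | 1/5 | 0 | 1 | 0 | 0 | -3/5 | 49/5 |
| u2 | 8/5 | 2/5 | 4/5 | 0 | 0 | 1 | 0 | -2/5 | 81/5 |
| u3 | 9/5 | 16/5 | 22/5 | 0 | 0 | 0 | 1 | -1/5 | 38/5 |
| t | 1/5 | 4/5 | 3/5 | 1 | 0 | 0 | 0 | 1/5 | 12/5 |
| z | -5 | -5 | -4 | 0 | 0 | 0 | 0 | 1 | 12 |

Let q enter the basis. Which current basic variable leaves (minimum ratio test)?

u3

Column q entries and ratios — u1: (49/5)/(13/5) = 49/13; u2: (81/5)/(2/5) = 81/2; u3: (38/5)/(16/5) = 19/8; t: (12/5)/(4/5) = 3.
Smallest ratio is 19/8 in the row of u3, so u3 leaves.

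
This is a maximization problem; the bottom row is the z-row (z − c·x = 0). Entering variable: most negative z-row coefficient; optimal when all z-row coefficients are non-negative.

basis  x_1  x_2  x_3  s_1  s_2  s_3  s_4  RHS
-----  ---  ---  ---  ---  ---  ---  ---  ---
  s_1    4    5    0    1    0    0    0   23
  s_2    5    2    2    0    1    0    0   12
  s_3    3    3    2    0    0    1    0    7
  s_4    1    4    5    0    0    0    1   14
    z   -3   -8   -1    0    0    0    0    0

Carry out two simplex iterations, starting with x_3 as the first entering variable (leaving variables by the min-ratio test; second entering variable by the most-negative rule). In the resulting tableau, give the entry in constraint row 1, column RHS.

Ratio test on column x_3 — row 1: entry 0 ≤ 0; row 2: 12/2 = 6; row 3: 7/2 = 7/2; row 4: 14/5 = 14/5. Minimum is 14/5 at row 4 (s_4 leaves); pivot element 5.
Divide row 4 by 5; eliminate column x_3 from the other rows.
Second iteration: most negative z-row entry is -36/5 in column x_2, so x_2 enters.
Ratio test on column x_2 — row 1: 23/5 = 23/5; row 2: (32/5)/(2/5) = 16; row 3: (7/5)/(7/5) = 1; row 4: (14/5)/(4/5) = 7/2. Minimum is 1 at row 3 (s_3 leaves); pivot element 7/5.
Divide row 3 by 7/5; eliminate column x_2 from the other rows.
After both pivots, the entry at constraint row 1, column RHS is 18.

18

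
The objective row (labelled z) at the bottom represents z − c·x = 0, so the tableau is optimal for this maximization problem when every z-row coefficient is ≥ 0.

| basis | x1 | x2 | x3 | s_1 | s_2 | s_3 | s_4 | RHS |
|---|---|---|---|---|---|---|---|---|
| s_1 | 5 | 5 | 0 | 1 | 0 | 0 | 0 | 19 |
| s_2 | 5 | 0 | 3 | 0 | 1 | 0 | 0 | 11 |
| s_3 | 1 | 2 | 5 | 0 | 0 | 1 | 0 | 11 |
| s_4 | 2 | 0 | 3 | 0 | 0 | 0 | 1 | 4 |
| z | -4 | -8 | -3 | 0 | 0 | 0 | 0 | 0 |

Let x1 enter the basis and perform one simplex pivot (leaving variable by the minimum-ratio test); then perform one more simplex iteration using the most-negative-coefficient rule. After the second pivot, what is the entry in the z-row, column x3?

-9

Ratio test on column x1 — row 1: 19/5 = 19/5; row 2: 11/5 = 11/5; row 3: 11/1 = 11; row 4: 4/2 = 2. Minimum is 2 at row 4 (s_4 leaves); pivot element 2.
Divide row 4 by 2; eliminate column x1 from the other rows.
Second iteration: most negative z-row entry is -8 in column x2, so x2 enters.
Ratio test on column x2 — row 1: 9/5 = 9/5; row 2: entry 0 ≤ 0; row 3: 9/2 = 9/2; row 4: entry 0 ≤ 0. Minimum is 9/5 at row 1 (s_1 leaves); pivot element 5.
Divide row 1 by 5; eliminate column x2 from the other rows.
After both pivots, the entry at the z-row, column x3 is -9.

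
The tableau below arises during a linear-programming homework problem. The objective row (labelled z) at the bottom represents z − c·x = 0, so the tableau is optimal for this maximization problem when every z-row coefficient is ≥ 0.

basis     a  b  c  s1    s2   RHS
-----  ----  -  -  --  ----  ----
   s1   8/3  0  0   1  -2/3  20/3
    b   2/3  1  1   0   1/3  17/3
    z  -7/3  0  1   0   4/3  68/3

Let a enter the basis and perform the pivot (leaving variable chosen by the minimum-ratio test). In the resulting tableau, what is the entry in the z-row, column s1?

7/8

Ratio test on column a — row 1: (20/3)/(8/3) = 5/2; row 2: (17/3)/(2/3) = 17/2. Minimum is 5/2 at row 1 (s1 leaves); pivot element 8/3.
Divide row 1 by 8/3; eliminate column a from the other rows.
z-row update in column s1: 0 − (-7/3)·(3/8) = 7/8.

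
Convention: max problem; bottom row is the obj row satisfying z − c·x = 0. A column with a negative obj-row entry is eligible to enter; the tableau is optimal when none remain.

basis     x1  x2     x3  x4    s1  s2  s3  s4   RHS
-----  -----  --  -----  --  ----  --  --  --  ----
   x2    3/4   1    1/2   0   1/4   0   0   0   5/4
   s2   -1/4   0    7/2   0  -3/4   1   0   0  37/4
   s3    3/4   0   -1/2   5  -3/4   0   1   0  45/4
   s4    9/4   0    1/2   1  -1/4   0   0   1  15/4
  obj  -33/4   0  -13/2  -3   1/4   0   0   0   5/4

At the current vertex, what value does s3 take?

s3 is basic (row 3); its value is the RHS of that row, 45/4.

45/4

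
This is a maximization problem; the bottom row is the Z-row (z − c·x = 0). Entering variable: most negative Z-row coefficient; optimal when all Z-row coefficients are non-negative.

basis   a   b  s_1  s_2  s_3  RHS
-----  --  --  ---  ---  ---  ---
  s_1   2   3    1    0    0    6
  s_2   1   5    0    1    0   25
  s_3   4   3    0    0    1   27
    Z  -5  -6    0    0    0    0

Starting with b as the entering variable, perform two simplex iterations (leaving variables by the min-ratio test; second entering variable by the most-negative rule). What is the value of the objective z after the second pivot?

Ratio test on column b — row 1: 6/3 = 2; row 2: 25/5 = 5; row 3: 27/3 = 9. Minimum is 2 at row 1 (s_1 leaves); pivot element 3.
Pivot on row 1; the Z-row RHS becomes 0 − (-6)·2 = 12.
Next entering variable (most negative Z-row entry -1): a.
Ratio test on column a — row 1: 2/(2/3) = 3; row 2: entry -7/3 ≤ 0; row 3: 21/2 = 21/2. Minimum is 3 at row 1 (b leaves); pivot element 2/3.
After the second pivot the Z-row RHS is 12 − (-1)·3 = 15.

15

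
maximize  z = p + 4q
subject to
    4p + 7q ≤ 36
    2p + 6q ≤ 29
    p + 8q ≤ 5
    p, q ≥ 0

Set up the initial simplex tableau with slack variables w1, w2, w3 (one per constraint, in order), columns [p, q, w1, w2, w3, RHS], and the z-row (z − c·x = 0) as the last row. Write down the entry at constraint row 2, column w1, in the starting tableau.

0

Slack w1 belongs to constraint 1; its column is the unit vector e_1, so the entry in row 2 is 0.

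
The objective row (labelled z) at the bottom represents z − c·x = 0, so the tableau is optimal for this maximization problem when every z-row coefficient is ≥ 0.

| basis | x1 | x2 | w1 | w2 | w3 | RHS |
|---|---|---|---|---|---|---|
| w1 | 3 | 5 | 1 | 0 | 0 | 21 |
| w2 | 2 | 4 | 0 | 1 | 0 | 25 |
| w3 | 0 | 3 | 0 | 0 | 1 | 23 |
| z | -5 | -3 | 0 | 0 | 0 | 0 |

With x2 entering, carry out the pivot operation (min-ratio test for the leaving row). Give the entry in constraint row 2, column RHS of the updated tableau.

Ratio test on column x2 — row 1: 21/5 = 21/5; row 2: 25/4 = 25/4; row 3: 23/3 = 23/3. Minimum is 21/5 at row 1 (w1 leaves); pivot element 5.
Divide row 1 by 5; eliminate column x2 from the other rows.
Row 2 update in column RHS: 25 − 4·(21/5) = 41/5.

41/5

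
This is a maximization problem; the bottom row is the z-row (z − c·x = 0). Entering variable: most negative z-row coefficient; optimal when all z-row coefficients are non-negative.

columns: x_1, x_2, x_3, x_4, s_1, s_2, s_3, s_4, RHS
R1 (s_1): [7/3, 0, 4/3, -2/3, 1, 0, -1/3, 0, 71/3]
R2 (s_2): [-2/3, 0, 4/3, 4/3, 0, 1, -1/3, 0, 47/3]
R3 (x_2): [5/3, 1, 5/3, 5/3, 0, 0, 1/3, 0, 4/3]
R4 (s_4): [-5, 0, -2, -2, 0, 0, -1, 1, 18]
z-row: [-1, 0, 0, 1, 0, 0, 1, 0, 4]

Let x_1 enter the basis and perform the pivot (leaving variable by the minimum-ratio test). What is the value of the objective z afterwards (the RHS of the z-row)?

Ratio test on column x_1 — row 1: (71/3)/(7/3) = 71/7; row 2: entry -2/3 ≤ 0; row 3: (4/3)/(5/3) = 4/5; row 4: entry -5 ≤ 0. Minimum is 4/5 at row 3 (x_2 leaves); pivot element 5/3.
Pivot on row 3; the z-row RHS becomes 4 − (-1)·(4/5) = 24/5.

24/5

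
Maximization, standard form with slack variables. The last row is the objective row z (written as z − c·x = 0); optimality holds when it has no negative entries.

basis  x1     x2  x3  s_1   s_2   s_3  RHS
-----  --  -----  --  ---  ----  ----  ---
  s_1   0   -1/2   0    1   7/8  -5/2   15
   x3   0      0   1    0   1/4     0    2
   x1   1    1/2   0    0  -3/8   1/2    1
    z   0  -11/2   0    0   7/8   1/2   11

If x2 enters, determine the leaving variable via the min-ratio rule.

Column x2 entries and ratios — s_1: -1/2 ≤ 0, skip; x3: 0 ≤ 0, skip; x1: 1/(1/2) = 2.
Smallest ratio is 2 in the row of x1, so x1 leaves.

x1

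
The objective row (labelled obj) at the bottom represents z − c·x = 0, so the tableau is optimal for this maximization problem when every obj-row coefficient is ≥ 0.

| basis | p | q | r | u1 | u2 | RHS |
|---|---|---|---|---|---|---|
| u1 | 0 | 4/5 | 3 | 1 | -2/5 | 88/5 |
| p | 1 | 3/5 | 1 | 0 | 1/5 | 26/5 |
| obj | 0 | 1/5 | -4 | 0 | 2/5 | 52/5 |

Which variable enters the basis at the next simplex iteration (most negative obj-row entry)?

Negative obj-row entries: r: -4.
The most negative is -4 in column r, so r enters.

r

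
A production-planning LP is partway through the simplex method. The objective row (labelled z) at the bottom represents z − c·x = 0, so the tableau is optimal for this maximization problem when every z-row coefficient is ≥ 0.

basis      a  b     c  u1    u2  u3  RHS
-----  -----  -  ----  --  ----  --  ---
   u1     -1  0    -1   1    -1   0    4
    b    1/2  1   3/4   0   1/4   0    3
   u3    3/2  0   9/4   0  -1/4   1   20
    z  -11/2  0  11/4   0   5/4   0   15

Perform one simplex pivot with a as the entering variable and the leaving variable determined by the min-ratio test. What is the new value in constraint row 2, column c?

Ratio test on column a — row 1: entry -1 ≤ 0; row 2: 3/(1/2) = 6; row 3: 20/(3/2) = 40/3. Minimum is 6 at row 2 (b leaves); pivot element 1/2.
Divide row 2 by 1/2; eliminate column a from the other rows.
In the new row 2, the c entry is the old entry divided by the pivot: (3/4)/(1/2) = 3/2.

3/2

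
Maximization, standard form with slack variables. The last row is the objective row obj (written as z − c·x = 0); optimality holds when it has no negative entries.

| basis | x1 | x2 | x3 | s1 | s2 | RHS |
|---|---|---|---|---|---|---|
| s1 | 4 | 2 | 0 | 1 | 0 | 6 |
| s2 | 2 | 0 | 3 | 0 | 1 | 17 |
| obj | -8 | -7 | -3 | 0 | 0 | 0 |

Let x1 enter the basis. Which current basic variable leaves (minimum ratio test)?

Column x1 entries and ratios — s1: 6/4 = 3/2; s2: 17/2 = 17/2.
Smallest ratio is 3/2 in the row of s1, so s1 leaves.

s1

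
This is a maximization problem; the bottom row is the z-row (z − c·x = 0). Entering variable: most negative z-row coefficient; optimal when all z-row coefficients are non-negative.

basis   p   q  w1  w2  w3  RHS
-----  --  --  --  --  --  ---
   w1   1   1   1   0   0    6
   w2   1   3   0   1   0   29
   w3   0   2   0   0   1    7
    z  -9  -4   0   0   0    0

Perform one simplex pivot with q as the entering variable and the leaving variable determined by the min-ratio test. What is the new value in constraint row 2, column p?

1

Ratio test on column q — row 1: 6/1 = 6; row 2: 29/3 = 29/3; row 3: 7/2 = 7/2. Minimum is 7/2 at row 3 (w3 leaves); pivot element 2.
Divide row 3 by 2; eliminate column q from the other rows.
Row 2 update in column p: 1 − 3·0 = 1.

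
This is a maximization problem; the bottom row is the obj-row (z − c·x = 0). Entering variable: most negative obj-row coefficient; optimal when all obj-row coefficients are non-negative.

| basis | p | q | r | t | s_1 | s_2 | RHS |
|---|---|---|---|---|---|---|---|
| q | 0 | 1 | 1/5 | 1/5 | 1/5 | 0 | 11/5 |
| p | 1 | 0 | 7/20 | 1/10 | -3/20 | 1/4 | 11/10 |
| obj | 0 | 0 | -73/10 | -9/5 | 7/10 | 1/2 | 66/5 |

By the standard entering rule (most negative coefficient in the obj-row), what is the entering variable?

Negative obj-row entries: r: -73/10, t: -9/5.
The most negative is -73/10 in column r, so r enters.

r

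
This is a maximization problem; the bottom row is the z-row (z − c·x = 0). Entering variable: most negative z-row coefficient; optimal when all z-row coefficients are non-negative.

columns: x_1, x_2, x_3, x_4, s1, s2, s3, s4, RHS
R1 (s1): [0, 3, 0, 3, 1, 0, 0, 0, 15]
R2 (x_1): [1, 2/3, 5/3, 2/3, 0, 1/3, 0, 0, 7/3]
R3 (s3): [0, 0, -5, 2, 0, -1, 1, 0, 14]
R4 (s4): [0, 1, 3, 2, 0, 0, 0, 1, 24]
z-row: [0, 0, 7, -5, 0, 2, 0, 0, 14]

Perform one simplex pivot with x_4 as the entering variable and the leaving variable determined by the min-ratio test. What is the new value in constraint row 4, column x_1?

Ratio test on column x_4 — row 1: 15/3 = 5; row 2: (7/3)/(2/3) = 7/2; row 3: 14/2 = 7; row 4: 24/2 = 12. Minimum is 7/2 at row 2 (x_1 leaves); pivot element 2/3.
Divide row 2 by 2/3; eliminate column x_4 from the other rows.
Row 4 update in column x_1: 0 − 2·(3/2) = -3.

-3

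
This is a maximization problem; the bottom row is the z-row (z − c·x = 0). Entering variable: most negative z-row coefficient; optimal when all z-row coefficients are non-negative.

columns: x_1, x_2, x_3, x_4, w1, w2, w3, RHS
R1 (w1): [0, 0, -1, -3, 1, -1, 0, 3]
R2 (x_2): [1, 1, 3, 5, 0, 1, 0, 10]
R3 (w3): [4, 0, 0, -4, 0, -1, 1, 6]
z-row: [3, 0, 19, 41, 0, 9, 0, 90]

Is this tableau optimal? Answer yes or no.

yes

Every z-row coefficient is ≥ 0, so the tableau is optimal.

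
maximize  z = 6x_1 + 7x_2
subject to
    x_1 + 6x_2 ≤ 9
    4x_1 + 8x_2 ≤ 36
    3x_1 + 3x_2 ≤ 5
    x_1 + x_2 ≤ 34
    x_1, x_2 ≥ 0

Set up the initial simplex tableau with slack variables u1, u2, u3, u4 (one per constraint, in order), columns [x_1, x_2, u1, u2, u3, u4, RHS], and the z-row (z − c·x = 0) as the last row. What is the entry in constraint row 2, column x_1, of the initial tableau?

Constraint 2 has coefficient 4 on x_1.

4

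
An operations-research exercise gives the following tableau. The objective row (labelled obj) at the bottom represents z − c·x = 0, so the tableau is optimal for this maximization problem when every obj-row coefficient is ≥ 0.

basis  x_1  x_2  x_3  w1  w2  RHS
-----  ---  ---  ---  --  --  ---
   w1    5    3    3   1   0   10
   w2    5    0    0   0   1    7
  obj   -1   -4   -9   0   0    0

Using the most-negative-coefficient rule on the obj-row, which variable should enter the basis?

x_3

Negative obj-row entries: x_1: -1, x_2: -4, x_3: -9.
The most negative is -9 in column x_3, so x_3 enters.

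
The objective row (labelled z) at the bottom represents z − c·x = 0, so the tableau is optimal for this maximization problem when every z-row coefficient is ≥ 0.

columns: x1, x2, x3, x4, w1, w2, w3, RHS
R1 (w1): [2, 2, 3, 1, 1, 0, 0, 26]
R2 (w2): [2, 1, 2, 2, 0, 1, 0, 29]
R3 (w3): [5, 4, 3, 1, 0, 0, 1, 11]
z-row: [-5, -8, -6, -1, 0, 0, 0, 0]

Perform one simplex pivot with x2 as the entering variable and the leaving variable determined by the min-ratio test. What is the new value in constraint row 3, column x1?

5/4

Ratio test on column x2 — row 1: 26/2 = 13; row 2: 29/1 = 29; row 3: 11/4 = 11/4. Minimum is 11/4 at row 3 (w3 leaves); pivot element 4.
Divide row 3 by 4; eliminate column x2 from the other rows.
In the new row 3, the x1 entry is the old entry divided by the pivot: 5/4 = 5/4.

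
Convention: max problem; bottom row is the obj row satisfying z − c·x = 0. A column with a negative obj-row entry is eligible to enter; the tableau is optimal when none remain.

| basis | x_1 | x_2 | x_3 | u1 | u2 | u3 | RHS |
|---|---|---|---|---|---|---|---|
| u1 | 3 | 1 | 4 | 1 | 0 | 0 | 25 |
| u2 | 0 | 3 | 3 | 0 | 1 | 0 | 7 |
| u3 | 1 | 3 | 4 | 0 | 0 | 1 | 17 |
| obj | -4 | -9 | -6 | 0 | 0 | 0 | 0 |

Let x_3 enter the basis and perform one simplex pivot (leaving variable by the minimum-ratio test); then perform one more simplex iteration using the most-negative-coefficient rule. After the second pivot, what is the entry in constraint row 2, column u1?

0

Ratio test on column x_3 — row 1: 25/4 = 25/4; row 2: 7/3 = 7/3; row 3: 17/4 = 17/4. Minimum is 7/3 at row 2 (u2 leaves); pivot element 3.
Divide row 2 by 3; eliminate column x_3 from the other rows.
Second iteration: most negative obj-row entry is -4 in column x_1, so x_1 enters.
Ratio test on column x_1 — row 1: (47/3)/3 = 47/9; row 2: entry 0 ≤ 0; row 3: (23/3)/1 = 23/3. Minimum is 47/9 at row 1 (u1 leaves); pivot element 3.
Divide row 1 by 3; eliminate column x_1 from the other rows.
After both pivots, the entry at constraint row 2, column u1 is 0.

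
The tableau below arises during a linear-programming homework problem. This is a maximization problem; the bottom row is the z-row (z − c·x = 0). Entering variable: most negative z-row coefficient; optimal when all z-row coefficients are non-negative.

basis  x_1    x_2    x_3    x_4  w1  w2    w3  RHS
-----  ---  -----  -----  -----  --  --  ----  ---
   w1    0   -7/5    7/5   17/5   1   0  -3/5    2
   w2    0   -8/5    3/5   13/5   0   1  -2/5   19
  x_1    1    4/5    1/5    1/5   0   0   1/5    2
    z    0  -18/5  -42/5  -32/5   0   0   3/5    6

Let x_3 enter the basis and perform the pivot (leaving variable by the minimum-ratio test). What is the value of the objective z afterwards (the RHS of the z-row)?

Ratio test on column x_3 — row 1: 2/(7/5) = 10/7; row 2: 19/(3/5) = 95/3; row 3: 2/(1/5) = 10. Minimum is 10/7 at row 1 (w1 leaves); pivot element 7/5.
Pivot on row 1; the z-row RHS becomes 6 − (-42/5)·(10/7) = 18.

18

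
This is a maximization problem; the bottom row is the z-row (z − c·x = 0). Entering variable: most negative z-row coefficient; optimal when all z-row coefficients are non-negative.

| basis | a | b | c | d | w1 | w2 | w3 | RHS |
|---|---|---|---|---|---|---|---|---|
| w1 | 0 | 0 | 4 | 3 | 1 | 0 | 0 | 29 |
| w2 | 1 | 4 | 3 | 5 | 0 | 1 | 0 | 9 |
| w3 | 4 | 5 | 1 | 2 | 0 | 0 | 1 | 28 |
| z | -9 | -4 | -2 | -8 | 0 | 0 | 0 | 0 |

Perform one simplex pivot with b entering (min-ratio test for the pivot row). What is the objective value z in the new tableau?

9

Ratio test on column b — row 1: entry 0 ≤ 0; row 2: 9/4 = 9/4; row 3: 28/5 = 28/5. Minimum is 9/4 at row 2 (w2 leaves); pivot element 4.
Pivot on row 2; the z-row RHS becomes 0 − (-4)·(9/4) = 9.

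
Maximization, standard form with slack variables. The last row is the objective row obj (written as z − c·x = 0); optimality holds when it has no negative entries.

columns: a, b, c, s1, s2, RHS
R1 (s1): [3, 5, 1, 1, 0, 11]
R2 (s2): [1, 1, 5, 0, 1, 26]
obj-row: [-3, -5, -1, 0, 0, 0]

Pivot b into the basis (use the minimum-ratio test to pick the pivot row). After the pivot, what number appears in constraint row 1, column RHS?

11/5

Ratio test on column b — row 1: 11/5 = 11/5; row 2: 26/1 = 26. Minimum is 11/5 at row 1 (s1 leaves); pivot element 5.
Divide row 1 by 5; eliminate column b from the other rows.
In the new row 1, the RHS entry is the old entry divided by the pivot: 11/5 = 11/5.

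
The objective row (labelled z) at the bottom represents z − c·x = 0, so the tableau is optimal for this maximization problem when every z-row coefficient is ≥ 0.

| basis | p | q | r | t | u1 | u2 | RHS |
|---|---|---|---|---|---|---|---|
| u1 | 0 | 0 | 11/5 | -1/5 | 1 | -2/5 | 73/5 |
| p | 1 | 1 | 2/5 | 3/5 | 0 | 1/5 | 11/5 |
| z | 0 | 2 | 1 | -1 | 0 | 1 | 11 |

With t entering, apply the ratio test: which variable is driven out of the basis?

p

Column t entries and ratios — u1: -1/5 ≤ 0, skip; p: (11/5)/(3/5) = 11/3.
Smallest ratio is 11/3 in the row of p, so p leaves.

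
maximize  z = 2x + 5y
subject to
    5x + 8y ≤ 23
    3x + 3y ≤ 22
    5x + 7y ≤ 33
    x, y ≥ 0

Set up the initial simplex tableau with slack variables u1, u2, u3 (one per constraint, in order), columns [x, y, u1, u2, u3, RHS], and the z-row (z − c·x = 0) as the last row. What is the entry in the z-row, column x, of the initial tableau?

-2

The z-row carries the negated objective coefficients: the x entry is -2.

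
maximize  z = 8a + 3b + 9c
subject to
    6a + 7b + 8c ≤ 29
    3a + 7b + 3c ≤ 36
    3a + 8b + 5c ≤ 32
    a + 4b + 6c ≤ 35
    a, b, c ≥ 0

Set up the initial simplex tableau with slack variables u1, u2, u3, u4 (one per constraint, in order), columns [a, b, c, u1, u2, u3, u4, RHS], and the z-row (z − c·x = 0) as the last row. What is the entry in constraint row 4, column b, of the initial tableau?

Constraint 4 has coefficient 4 on b.

4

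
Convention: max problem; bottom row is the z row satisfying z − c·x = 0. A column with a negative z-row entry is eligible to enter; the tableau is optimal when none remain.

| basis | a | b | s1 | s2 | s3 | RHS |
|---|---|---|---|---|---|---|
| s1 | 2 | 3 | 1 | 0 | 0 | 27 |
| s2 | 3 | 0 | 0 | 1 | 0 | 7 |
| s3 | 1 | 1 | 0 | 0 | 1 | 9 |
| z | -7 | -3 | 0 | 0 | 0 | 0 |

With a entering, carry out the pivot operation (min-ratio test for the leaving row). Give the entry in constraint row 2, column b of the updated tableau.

Ratio test on column a — row 1: 27/2 = 27/2; row 2: 7/3 = 7/3; row 3: 9/1 = 9. Minimum is 7/3 at row 2 (s2 leaves); pivot element 3.
Divide row 2 by 3; eliminate column a from the other rows.
In the new row 2, the b entry is the old entry divided by the pivot: 0/3 = 0.

0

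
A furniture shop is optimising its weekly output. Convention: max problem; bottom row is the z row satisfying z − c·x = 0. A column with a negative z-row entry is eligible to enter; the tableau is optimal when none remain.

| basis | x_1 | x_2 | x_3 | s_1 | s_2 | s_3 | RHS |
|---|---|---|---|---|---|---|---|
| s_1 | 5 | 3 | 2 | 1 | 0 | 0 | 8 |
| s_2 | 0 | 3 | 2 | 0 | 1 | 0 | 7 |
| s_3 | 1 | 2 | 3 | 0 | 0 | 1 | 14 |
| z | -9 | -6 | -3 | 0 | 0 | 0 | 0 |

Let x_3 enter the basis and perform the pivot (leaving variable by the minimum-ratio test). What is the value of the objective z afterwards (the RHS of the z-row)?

21/2

Ratio test on column x_3 — row 1: 8/2 = 4; row 2: 7/2 = 7/2; row 3: 14/3 = 14/3. Minimum is 7/2 at row 2 (s_2 leaves); pivot element 2.
Pivot on row 2; the z-row RHS becomes 0 − (-3)·(7/2) = 21/2.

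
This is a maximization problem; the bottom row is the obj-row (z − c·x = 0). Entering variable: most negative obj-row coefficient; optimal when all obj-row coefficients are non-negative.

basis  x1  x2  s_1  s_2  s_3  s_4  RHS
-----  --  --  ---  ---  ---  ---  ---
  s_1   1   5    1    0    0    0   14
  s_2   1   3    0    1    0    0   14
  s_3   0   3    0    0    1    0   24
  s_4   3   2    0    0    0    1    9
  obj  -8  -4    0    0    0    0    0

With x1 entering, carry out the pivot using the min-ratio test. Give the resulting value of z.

Ratio test on column x1 — row 1: 14/1 = 14; row 2: 14/1 = 14; row 3: entry 0 ≤ 0; row 4: 9/3 = 3. Minimum is 3 at row 4 (s_4 leaves); pivot element 3.
Pivot on row 4; the obj-row RHS becomes 0 − (-8)·3 = 24.

24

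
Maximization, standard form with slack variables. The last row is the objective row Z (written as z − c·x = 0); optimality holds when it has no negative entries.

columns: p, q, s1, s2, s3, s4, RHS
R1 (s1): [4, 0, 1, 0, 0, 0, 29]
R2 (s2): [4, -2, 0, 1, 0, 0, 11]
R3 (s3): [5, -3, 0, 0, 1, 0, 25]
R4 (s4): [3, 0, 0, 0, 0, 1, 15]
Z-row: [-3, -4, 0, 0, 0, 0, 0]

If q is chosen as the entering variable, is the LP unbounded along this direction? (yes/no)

yes

Every constraint-row entry in column q is ≤ 0, so increasing q is unbounded.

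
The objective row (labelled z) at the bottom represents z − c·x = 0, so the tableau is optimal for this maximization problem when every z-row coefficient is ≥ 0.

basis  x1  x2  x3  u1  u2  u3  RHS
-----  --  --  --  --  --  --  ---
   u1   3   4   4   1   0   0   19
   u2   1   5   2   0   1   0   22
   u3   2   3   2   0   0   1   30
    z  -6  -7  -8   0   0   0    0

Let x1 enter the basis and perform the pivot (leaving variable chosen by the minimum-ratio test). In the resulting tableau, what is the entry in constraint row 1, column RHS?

Ratio test on column x1 — row 1: 19/3 = 19/3; row 2: 22/1 = 22; row 3: 30/2 = 15. Minimum is 19/3 at row 1 (u1 leaves); pivot element 3.
Divide row 1 by 3; eliminate column x1 from the other rows.
In the new row 1, the RHS entry is the old entry divided by the pivot: 19/3 = 19/3.

19/3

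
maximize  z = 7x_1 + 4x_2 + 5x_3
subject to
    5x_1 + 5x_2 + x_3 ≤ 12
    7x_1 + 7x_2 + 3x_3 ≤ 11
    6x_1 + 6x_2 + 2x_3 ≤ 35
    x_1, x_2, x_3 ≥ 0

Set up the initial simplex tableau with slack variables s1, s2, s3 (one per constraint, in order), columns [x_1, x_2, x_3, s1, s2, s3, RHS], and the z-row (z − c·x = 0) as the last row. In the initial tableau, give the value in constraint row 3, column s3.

Slack s3 belongs to constraint 3; its column is the unit vector e_3, so the entry in row 3 is 1.

1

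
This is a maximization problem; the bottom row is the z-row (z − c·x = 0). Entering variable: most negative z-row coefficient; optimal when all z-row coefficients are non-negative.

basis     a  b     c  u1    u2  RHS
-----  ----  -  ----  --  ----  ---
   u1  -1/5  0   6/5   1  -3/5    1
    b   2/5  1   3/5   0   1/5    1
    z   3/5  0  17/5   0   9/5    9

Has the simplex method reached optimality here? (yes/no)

yes

Every z-row coefficient is ≥ 0, so the tableau is optimal.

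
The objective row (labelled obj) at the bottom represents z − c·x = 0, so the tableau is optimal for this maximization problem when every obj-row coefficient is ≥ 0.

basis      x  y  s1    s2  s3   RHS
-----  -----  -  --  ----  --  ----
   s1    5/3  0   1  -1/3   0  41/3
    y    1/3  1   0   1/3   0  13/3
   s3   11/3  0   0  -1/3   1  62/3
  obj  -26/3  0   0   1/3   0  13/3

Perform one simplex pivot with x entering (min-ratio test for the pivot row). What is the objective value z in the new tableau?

Ratio test on column x — row 1: (41/3)/(5/3) = 41/5; row 2: (13/3)/(1/3) = 13; row 3: (62/3)/(11/3) = 62/11. Minimum is 62/11 at row 3 (s3 leaves); pivot element 11/3.
Pivot on row 3; the obj-row RHS becomes 13/3 − (-26/3)·(62/11) = 585/11.

585/11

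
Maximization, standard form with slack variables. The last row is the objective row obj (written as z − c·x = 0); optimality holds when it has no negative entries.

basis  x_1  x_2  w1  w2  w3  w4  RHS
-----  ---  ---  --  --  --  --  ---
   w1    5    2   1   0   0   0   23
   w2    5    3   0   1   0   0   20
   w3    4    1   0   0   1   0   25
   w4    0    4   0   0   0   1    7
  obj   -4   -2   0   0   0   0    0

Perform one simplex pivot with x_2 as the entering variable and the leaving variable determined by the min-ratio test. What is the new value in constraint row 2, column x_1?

Ratio test on column x_2 — row 1: 23/2 = 23/2; row 2: 20/3 = 20/3; row 3: 25/1 = 25; row 4: 7/4 = 7/4. Minimum is 7/4 at row 4 (w4 leaves); pivot element 4.
Divide row 4 by 4; eliminate column x_2 from the other rows.
Row 2 update in column x_1: 5 − 3·0 = 5.

5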